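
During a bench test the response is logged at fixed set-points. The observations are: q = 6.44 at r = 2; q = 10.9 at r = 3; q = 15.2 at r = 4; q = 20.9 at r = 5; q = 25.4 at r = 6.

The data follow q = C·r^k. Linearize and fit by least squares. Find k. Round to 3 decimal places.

k = 1.255

Taking logs, ln q = k·ln r + ln C, so regress ln q on ln r.
AᵀA = [[9.4099, 6.5793]; [6.5793, 5]], rhs = [18.3760, 13.2471]ᵀ  (here Σln r = 6.5793, Σ(ln r)² = 9.4099, Σln q = 13.2471, Σln r·ln q = 18.3760).
Slope k = (n·Σln r·ln q − Σln r·Σln q)/(n·Σ(ln r)² − (Σln r)²) = (5·18.3760 − 6.5793·13.2471)/3.7630 = 1.25545; ln C = (Σln q − k·Σln r)/n = 0.99743.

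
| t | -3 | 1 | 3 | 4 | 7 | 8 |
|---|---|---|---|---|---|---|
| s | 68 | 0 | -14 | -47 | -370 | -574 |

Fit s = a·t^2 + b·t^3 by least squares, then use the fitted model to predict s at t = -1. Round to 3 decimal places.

ŝ = 4.472

Normal-equation sums: Σt^2·t^2 = 6916, Σt^2·t^3 = 50600, Σt^3·t^3 = 385348.
Moment sums: Σt^2·s = -55132, Σt^3·s = -426020.
Normal equations: [[6916, 50600]; [50600, 385348]]·[a, b]ᵀ = [-55132, -426020]ᵀ.
Determinant 6916·385348 − 50600² = 104706768.
a = ((-55132)·385348 − 50600·(-426020))/104706768 = 6491793/2181391; b = (6916·(-426020) − 50600·(-55132))/104706768 = -3264065/2181391.
At t = -1: ŝ = (6491793/2181391)·(1) + (-3264065/2181391)·(-1) = 9755858/2181391.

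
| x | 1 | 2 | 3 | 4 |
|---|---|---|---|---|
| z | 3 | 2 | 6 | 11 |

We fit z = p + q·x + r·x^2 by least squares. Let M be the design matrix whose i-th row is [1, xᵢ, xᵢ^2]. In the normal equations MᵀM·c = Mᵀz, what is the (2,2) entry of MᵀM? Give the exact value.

30

Row 2 ↔ basis x, column 2 ↔ basis x, so (MᵀM)_{2,2} = Σᵢ (x)·(x) = (1)·(1) + (2)·(2) + (3)·(3) + (4)·(4) = 30.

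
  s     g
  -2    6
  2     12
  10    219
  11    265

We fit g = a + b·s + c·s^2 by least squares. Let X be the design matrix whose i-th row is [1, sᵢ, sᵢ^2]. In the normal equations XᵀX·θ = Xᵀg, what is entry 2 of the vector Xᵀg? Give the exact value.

Entry 2 ↔ basis s, so (Xᵀg)_{2} = Σᵢ (s)·gᵢ = (-2)·(6) + (2)·(12) + (10)·(219) + (11)·(265) = 5117.

5117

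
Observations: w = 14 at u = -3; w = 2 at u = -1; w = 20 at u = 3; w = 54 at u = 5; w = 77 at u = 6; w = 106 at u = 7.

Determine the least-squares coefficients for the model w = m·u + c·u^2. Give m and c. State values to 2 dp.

m = 0.98, c = 2.00

Entries of MᵀM: Σu·u = 129, Σu·u^2 = 683, Σu^2·u^2 = 4485.
Right-hand side: Σu·w = 1490, Σu^2·w = 9624.
So MᵀM·[m, c]ᵀ = Mᵀw: [[129, 683]; [683, 4485]]·[m, c]ᵀ = [1490, 9624]ᵀ.
det = 129·4485 − 683² = 112076.
m = (1490·4485 − 683·9624)/112076 = 54729/56038; c = (129·9624 − 683·1490)/112076 = 111913/56038.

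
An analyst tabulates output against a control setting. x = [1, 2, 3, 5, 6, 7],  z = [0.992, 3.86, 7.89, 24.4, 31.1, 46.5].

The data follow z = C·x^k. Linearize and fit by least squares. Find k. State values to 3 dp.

Let Y = ln z. Fitting Y = k·ln x + ln C by least squares:
Sums: Σln x = 7.1389, Σ(ln x)² = 11.2747, Σln z = 13.8795, Σln x·ln z = 21.9769.
Normal system: [[11.2747, 7.1389]; [7.1389, 6]]·[k, ln C]ᵀ = [21.9769, 13.8795]ᵀ.
Δ = 11.2747·6 − (7.1389)² = 16.6845; k = (21.9769·6 − 7.1389·13.8795)/16.6845 = 1.96454, ln C = (11.2747·13.8795 − 7.1389·21.9769)/16.6845 = -0.02419.

k = 1.965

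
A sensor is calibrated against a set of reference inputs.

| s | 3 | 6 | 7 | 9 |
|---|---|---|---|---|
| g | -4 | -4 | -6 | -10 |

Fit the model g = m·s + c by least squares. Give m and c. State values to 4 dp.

m = -0.9600, c = 0.0000

Compute the Gram sums: Σs·s = 175, Σs = 25, Σ1 = 4.
And Σs·g = -168, Σg = -24.
Eliminating c: 4·(row 1) − 25·(row 2) gives 75·m = 4·(-168) − 25·(-24) = -72, so m = -24/25.
Then c = ((-24) − 25·(-24/25))/4 = 0.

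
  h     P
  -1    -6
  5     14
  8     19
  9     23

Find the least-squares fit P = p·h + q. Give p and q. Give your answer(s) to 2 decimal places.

The normal system XᵀX·[p, q]ᵀ = XᵀP is [[171, 21]; [21, 4]]·[p, q]ᵀ = [435, 50]ᵀ.
Δ = 171·4 − 21² = 243.
p = (435·4 − 21·50)/243 = 230/81; q = (171·50 − 21·435)/243 = -65/27.

p = 2.84, q = -2.41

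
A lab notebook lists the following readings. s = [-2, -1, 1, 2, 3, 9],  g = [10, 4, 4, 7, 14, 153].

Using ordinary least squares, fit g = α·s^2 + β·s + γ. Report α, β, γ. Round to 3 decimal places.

The normal equations are: 6676·α + 756·β + 100·γ = 12595;  756·α + 100·β + 12·γ = 1413;  100·α + 12·β + 6·γ = 192.
Solving the 3×3 system (Gaussian elimination) gives α = 53211/26840, β = -25881/26840, γ = 2974/3355.

α = 1.983, β = -0.964, γ = 0.886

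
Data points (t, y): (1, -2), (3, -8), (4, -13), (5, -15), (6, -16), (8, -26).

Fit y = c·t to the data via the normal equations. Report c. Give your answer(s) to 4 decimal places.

Entries of AᵀA: Σt·t = 151.
And Σt·y = -457.
Normal equations: [[151]]·[c]ᵀ = [-457]ᵀ.
Hence c = -457 / 151 ≈ -3.02649.

c = -3.0265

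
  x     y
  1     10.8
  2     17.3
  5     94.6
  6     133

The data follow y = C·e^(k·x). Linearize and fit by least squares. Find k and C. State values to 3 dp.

Taking logs, ln y = k·x + ln C, so regress ln y on x.
XᵀX = [[66.0000, 14.0000]; [14.0000, 4]], rhs = [60.1713, 14.6703]ᵀ  (here Σx = 14.0000, Σ(x)² = 66.0000, Σln y = 14.6703, Σx·ln y = 60.1713).
Slope k = (n·Σx·ln y − Σx·Σln y)/(n·Σ(x)² − (Σx)²) = (4·60.1713 − 14.0000·14.6703)/68.0000 = 0.51914; ln C = (Σln y − k·Σx)/n = 1.85056, so C = exp(1.85056) = 6.36341.

k = 0.519, C = 6.363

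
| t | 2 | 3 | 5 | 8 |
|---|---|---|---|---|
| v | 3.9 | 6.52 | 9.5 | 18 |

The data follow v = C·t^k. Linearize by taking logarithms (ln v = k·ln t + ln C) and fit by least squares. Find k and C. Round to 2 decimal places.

With ln vᵢ as the transformed response and ln tᵢ as the regressor:
AᵀA = [[8.6018, 5.4806]; [5.4806, 4]], rhs = [12.6368, 8.3775]ᵀ  (here Σln t = 5.4806, Σ(ln t)² = 8.6018, Σln v = 8.3775, Σln t·ln v = 12.6368).
Solving (det = 4.3697): k = 1.06027, ln C = 0.64164, so C = exp(0.64164) = 1.89960.

k = 1.06, C = 1.90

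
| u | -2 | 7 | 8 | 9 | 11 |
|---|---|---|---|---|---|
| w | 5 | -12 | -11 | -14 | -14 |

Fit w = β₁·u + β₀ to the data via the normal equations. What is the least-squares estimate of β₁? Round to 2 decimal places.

With design matrix A, AᵀA = [[319, 33]; [33, 5]] and Aᵀw = [-462, -46]ᵀ.
Eliminating β₀: 5·(row 1) − 33·(row 2) gives 506·β₁ = 5·(-462) − 33·(-46) = -792, so β₁ = -36/23.
Then β₀ = ((-46) − 33·(-36/23))/5 = 26/23.

β₁ = -1.57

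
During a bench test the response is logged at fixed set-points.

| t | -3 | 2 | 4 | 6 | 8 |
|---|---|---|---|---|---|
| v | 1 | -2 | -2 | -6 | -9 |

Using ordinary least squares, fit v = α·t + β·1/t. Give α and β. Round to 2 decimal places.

α = -1.07, β = 2.96

Entries of AᵀA: Σt·t = 129, Σt·1/t = 5, Σ1/t·1/t = 269/576.
Moment sums: Σt·v = -123, Σ1/t·v = -95/24.
Determinant 129·(269/576) − 5² = 6767/192.
α = ((-123)·(269/576) − 5·(-95/24))/(6767/192) = -7229/6767; β = (129·(-95/24) − 5·(-123))/(6767/192) = 20040/6767.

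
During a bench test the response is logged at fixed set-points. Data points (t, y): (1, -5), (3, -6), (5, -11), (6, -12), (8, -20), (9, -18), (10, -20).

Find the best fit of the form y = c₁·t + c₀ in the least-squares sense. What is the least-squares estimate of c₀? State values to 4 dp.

c₀ = -1.8929

With design matrix M, MᵀM = [[316, 42]; [42, 7]] and Mᵀy = [-672, -92]ᵀ.
Determinant 316·7 − 42² = 448.
c₁ = ((-672)·7 − 42·(-92))/448 = -15/8; c₀ = (316·(-92) − 42·(-672))/448 = -53/28.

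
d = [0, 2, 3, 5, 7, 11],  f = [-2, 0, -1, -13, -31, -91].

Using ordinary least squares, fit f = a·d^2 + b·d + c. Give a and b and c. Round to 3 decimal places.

a = -0.997, b = 2.833, c = -1.644

Forming XᵀX = [[17764, 1834, 208]; [1834, 208, 28]; [208, 28, 6]] and Xᵀf = [-12864, -1286, -138]ᵀ gives XᵀX·[a, b, c]ᵀ = Xᵀf.
Row-reducing yields a = -10589/10617, b = 30074/10617, c = -5817/3539.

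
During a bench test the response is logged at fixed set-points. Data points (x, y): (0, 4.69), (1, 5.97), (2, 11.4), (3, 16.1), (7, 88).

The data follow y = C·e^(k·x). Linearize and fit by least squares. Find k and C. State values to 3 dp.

Linearized form: ln y = k·x + ln C. From the 5 transformed points,
Σx = 13.0000, Σ(x)² = 63.0000, Σln y = 13.0219, Σx·ln y = 46.3318.
Equations: 63.0000·k + 13.0000·ln C = 46.3318;  13.0000·k + 5·ln C = 13.0219.
Δ = 63.0000·5 − (13.0000)² = 146.0000; k = (46.3318·5 − 13.0000·13.0219)/146.0000 = 0.42722, ln C = (63.0000·13.0219 − 13.0000·46.3318)/146.0000 = 1.49363, so C = exp(1.49363) = 4.45322.

k = 0.427, C = 4.453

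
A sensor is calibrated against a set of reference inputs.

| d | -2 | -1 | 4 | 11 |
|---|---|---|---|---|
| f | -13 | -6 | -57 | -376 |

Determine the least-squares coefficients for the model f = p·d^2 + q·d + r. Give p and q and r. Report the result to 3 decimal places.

p = -2.942, q = -1.431, r = -4.267

Sums needed: Σd^2·d^2 = 14914, Σd^2·d = 1386, Σd^2 = 142, Σd·d = 142, Σd = 12, Σ1 = 4.
And Σd^2·f = -46466, Σd·f = -4332, Σf = -452.
Normal equations: [[14914, 1386, 142]; [1386, 142, 12]; [142, 12, 4]]·[p, q, r]ᵀ = [-46466, -4332, -452]ᵀ.
Row-reducing yields p = -20420/6941, q = -9936/6941, r = -29615/6941.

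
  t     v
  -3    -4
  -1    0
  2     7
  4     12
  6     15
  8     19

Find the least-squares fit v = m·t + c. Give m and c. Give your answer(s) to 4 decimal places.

m = 2.1221, c = 2.5076

Sums needed: Σt·t = 130, Σt = 16, Σ1 = 6.
Moment sums: Σt·v = 316, Σv = 49.
XᵀX·[m, c]ᵀ = Xᵀv becomes [[130, 16]; [16, 6]]·[m, c]ᵀ = [316, 49]ᵀ.
Eliminating c: 6·(row 1) − 16·(row 2) gives 524·m = 6·316 − 16·49 = 1112, so m = 278/131.
Then c = (49 − 16·(278/131))/6 = 657/262.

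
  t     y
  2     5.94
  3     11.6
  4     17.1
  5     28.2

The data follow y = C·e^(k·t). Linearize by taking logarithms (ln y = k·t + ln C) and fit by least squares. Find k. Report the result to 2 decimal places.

k = 0.51

Linearized form: ln y = k·t + ln C. From the 4 transformed points,
AᵀA = [[54.0000, 14.0000]; [14.0000, 4]], rhs = [38.9694, 10.4111]ᵀ  (here Σt = 14.0000, Σ(t)² = 54.0000, Σln y = 10.4111, Σt·ln y = 38.9694).
Solving (det = 20.0000): k = 0.50609, ln C = 0.83146.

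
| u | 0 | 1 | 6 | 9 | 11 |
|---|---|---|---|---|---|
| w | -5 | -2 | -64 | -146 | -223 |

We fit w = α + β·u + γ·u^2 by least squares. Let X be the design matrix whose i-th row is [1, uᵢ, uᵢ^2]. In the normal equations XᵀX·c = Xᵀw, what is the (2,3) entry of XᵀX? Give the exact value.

2277

Row 2 ↔ basis u, column 3 ↔ basis u^2, so (XᵀX)_{2,3} = Σᵢ (u)·(u^2) = (0)·(0) + (1)·(1) + (6)·(36) + (9)·(81) + (11)·(121) = 2277.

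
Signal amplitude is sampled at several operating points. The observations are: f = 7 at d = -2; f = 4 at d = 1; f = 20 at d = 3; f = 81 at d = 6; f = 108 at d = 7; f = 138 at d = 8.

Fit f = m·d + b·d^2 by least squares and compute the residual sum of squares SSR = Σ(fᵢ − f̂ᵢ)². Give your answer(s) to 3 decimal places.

Sums needed: Σd·d = 163, Σd·d^2 = 1091, Σd^2·d^2 = 7891.
For Xᵀf: Σd·f = 2396, Σd^2·f = 17252.
Δ = 163·7891 − 1091² = 95952.
m = (2396·7891 − 1091·17252)/95952 = 10613/11994; b = (163·17252 − 1091·2396)/95952 = 24755/11994.
Residuals: 3082/5997, 6304/5997, -2459/1999, 2776/1999, 4033/5997, -2342/1999; SSR = 39794/5997.

SSR = 6.636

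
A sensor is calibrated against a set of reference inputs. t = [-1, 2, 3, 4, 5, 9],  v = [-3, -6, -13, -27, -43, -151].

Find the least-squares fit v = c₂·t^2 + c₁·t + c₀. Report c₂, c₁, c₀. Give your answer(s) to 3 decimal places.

c₂ = -2.018, c₁ = 1.374, c₀ = 0.213

Sums needed: Σt^2·t^2 = 7540, Σt^2·t = 952, Σt^2 = 136, Σt·t = 136, Σt = 22, Σ1 = 6.
And Σt^2·v = -13882, Σt·v = -1730, Σv = -243.
Row-reducing yields c₂ = -62261/30846, c₁ = 42383/30846, c₀ = 1097/5141.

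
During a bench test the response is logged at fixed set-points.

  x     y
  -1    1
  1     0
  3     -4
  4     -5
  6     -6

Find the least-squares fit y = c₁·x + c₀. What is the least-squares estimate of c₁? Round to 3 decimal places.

Sums needed: Σx·x = 63, Σx = 13, Σ1 = 5.
And Σx·y = -69, Σy = -14.
MᵀM·[c₁, c₀]ᵀ = Mᵀy becomes [[63, 13]; [13, 5]]·[c₁, c₀]ᵀ = [-69, -14]ᵀ.
Eliminating c₀: 5·(row 1) − 13·(row 2) gives 146·c₁ = 5·(-69) − 13·(-14) = -163, so c₁ = -163/146.
Then c₀ = ((-14) − 13·(-163/146))/5 = 15/146.

c₁ = -1.116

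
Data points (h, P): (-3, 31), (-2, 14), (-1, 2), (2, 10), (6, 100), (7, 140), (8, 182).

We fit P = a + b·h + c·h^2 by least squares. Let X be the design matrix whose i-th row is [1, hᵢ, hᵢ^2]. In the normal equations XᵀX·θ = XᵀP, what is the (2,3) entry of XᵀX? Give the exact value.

1043

Row 2 ↔ basis h, column 3 ↔ basis h^2, so (XᵀX)_{2,3} = Σᵢ (h)·(h^2) = (-3)·(9) + (-2)·(4) + (-1)·(1) + (2)·(4) + (6)·(36) + (7)·(49) + (8)·(64) = 1043.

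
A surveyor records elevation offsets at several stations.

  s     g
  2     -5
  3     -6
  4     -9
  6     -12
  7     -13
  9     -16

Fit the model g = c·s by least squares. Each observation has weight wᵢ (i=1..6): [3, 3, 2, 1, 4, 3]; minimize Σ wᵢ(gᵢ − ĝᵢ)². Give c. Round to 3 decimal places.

Sums needed: Σwᵢ·s·s = 546.
Moment sums: Σwᵢ·s·g = -1024.
Hence c = -1024 / 546 ≈ -1.87546.

c = -1.875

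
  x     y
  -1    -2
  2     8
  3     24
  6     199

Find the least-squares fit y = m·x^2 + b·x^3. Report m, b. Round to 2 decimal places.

m = -0.12, b = 0.94

From the data, Σx^2·x^2 = 1394, Σx^2·x^3 = 8050, Σx^3·x^3 = 47450.
Moment sums: Σx^2·y = 7410, Σx^3·y = 43698.
So MᵀM·[m, b]ᵀ = Mᵀy: [[1394, 8050]; [8050, 47450]]·[m, b]ᵀ = [7410, 43698]ᵀ.
det = 1394·47450 − 8050² = 1342800.
m = (7410·47450 − 8050·43698)/1342800 = -137/1119; b = (1394·43698 − 8050·7410)/1342800 = 26344/27975.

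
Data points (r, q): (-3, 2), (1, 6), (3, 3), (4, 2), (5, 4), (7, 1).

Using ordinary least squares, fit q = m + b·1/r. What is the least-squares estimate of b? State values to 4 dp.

Normal-equation sums: Σ1 = 6, Σ1/r = 223/140, Σ1/r·1/r = 237281/176400.
Moment sums: Σq = 18, Σ1/r·q = 1633/210.
Normal equations: [[6, 223/140]; [223/140, 237281/176400]]·[m, b]ᵀ = [18, 1633/210]ᵀ.
det = 6·(237281/176400) − (223/140)² = 13015/2352.
m = (18·(237281/176400) − (223/140)·(1633/210))/(13015/2352) = 695368/325375; b = (6·(1633/210) − (223/140)·18)/(13015/2352) = 211512/65075.

b = 3.2503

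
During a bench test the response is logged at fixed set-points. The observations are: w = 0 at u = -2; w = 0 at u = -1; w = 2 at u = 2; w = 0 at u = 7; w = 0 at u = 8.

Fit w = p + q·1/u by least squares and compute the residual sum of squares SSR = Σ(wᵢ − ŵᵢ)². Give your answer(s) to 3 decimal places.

SSR = 2.030

Sums needed: Σ1 = 5, Σ1/u = -41/56, Σ1/u·1/u = 4817/3136.
Right-hand side: Σw = 2, Σ1/u·w = 1.
det = 5·(4817/3136) − (-41/56)² = 5601/784.
p = (2·(4817/3136) − (-41/56)·1)/(5601/784) = 5965/11202; q = (5·1 − (-41/56)·2)/(5601/784) = 5068/5601.
Residuals: -299/3734, 4171/11202, 11371/11202, -2471/3734, -3616/5601; SSR = 11371/5601.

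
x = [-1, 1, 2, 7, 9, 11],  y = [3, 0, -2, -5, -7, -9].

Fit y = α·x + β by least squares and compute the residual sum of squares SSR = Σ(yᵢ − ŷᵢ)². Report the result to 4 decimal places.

AᵀA·[α, β]ᵀ = Aᵀy reads: 257·α + 29·β = -204;  29·α + 6·β = -20.
(Σx·x = 257, Σx = 29, Σ1 = 6, Σx·y = -204, Σy = -20.)
Δ = 257·6 − 29² = 701.
α = ((-204)·6 − 29·(-20))/701 = -644/701; β = (257·(-20) − 29·(-204))/701 = 776/701.
Residuals: 683/701, -132/701, -890/701, 227/701, 113/701, -1/701; SSR = 1912/701.

SSR = 2.7275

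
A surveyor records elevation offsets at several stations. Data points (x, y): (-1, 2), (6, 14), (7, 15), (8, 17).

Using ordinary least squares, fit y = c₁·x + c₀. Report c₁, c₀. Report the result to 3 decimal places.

Sums needed: Σx·x = 150, Σx = 20, Σ1 = 4.
And Σx·y = 323, Σy = 48.
Normal equations: [[150, 20]; [20, 4]]·[c₁, c₀]ᵀ = [323, 48]ᵀ.
Eliminating c₀: 4·(row 1) − 20·(row 2) gives 200·c₁ = 4·323 − 20·48 = 332, so c₁ = 83/50.
Then c₀ = (48 − 20·(83/50))/4 = 37/10.

c₁ = 1.660, c₀ = 3.700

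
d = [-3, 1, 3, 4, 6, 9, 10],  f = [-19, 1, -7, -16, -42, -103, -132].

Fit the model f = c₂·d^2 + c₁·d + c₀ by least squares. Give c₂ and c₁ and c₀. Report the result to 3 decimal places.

With design matrix A, AᵀA = [[18276, 2010, 252]; [2010, 252, 30]; [252, 30, 7]] and Aᵀf = [-23544, -2526, -318]ᵀ.
Inverting the 3×3 Gram matrix, [c₂, c₁, c₀]ᵀ = [-79969/52721, 105722/52721, 30750/52721]ᵀ.

c₂ = -1.517, c₁ = 2.005, c₀ = 0.583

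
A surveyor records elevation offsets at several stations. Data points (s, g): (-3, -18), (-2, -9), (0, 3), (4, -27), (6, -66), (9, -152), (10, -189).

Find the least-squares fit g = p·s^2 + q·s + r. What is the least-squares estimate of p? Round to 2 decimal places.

Compute the Gram sums: Σs^2·s^2 = 18210, Σs^2·s = 1974, Σs^2 = 246, Σs·s = 246, Σs = 24, Σ1 = 7.
For Aᵀg: Σs^2·g = -34218, Σs·g = -3690, Σg = -458.
AᵀA·[p, q, r]ᵀ = Aᵀg becomes [[18210, 1974, 246]; [1974, 246, 24]; [246, 24, 7]]·[p, q, r]ᵀ = [-34218, -3690, -458]ᵀ.
Row-reducing yields p = -55459/27972, q = 20815/27972, r = 7909/4662.

p = -1.98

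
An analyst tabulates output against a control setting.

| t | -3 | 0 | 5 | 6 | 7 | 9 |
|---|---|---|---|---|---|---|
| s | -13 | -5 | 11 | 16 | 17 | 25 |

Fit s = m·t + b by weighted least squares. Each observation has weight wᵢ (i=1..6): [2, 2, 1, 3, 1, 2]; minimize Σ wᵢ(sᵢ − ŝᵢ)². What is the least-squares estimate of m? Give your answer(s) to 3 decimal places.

The normal equations are: 362·m + 42·b = 990;  42·m + 11·b = 90.
(Σwᵢ·t·t = 362, Σwᵢ·t = 42, Σwᵢ·1 = 11, Σwᵢ·t·s = 990, Σwᵢ·s = 90.)
Eliminating b: 11·(row 1) − 42·(row 2) gives 2218·m = 11·990 − 42·90 = 7110, so m = 3555/1109.
Then b = (90 − 42·(3555/1109))/11 = -4500/1109.

m = 3.206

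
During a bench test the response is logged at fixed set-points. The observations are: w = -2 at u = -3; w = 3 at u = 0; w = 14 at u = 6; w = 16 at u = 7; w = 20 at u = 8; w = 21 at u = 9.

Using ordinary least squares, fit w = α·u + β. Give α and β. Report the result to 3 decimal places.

α = 1.932, β = 3.306

Setting ∂/∂α … = 0 gives: 239·α + 27·β = 551;  27·α + 6·β = 72.
(Σu·u = 239, Σu = 27, Σ1 = 6, Σu·w = 551, Σw = 72.)
Eliminating β: 6·(row 1) − 27·(row 2) gives 705·α = 6·551 − 27·72 = 1362, so α = 454/235.
Then β = (72 − 27·(454/235))/6 = 777/235.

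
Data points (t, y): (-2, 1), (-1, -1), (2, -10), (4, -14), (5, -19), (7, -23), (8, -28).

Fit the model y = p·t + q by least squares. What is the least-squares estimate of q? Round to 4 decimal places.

q = -4.1029

From the data, Σt·t = 163, Σt = 23, Σ1 = 7.
For Mᵀy: Σt·y = -557, Σy = -94.
Eliminating q: 7·(row 1) − 23·(row 2) gives 612·p = 7·(-557) − 23·(-94) = -1737, so p = -193/68.
Then q = ((-94) − 23·(-193/68))/7 = -279/68.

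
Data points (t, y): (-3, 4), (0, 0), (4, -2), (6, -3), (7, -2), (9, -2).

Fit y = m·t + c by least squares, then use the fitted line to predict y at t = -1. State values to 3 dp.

ŷ = 1.556

Sums needed: Σt·t = 191, Σt = 23, Σ1 = 6.
For Mᵀy: Σt·y = -70, Σy = -5.
MᵀM·[m, c]ᵀ = Mᵀy becomes [[191, 23]; [23, 6]]·[m, c]ᵀ = [-70, -5]ᵀ.
Determinant 191·6 − 23² = 617.
m = ((-70)·6 − 23·(-5))/617 = -305/617; c = (191·(-5) − 23·(-70))/617 = 655/617.
At t = -1: ŷ = (-305/617)·(-1) + (655/617)·(1) = 960/617.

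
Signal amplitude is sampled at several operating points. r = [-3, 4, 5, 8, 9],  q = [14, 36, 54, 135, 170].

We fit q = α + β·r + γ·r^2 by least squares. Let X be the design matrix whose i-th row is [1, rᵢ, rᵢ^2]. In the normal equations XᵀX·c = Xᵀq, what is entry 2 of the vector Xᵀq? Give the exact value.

2982

Entry 2 ↔ basis r, so (Xᵀq)_{2} = Σᵢ (r)·qᵢ = (-3)·(14) + (4)·(36) + (5)·(54) + (8)·(135) + (9)·(170) = 2982.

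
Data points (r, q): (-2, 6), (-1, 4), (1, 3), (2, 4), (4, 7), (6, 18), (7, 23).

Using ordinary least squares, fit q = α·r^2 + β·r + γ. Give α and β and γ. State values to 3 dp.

α = 0.513, β = -0.677, γ = 2.794

Compute the Gram sums: Σr^2·r^2 = 3987, Σr^2·r = 623, Σr^2 = 111, Σr·r = 111, Σr = 17, Σ1 = 7.
Right-hand side: Σr^2·q = 1934, Σr·q = 292, Σq = 65.
MᵀM·[α, β, γ]ᵀ = Mᵀq becomes [[3987, 623, 111]; [623, 111, 17]; [111, 17, 7]]·[α, β, γ]ᵀ = [1934, 292, 65]ᵀ.
Row-reducing yields α = 7781/15166, β = -10265/15166, γ = 21186/7583.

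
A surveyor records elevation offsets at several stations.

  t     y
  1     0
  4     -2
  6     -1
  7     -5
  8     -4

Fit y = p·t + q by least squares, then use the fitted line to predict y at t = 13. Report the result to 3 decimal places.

Normal-equation sums: Σt·t = 166, Σt = 26, Σ1 = 5.
Moment sums: Σt·y = -81, Σy = -12.
Normal equations: [[166, 26]; [26, 5]]·[p, q]ᵀ = [-81, -12]ᵀ.
Δ = 166·5 − 26² = 154.
p = ((-81)·5 − 26·(-12))/154 = -93/154; q = (166·(-12) − 26·(-81))/154 = 57/77.
At t = 13: ŷ = (-93/154)·(13) + (57/77)·(1) = -1095/154.

ŷ = -7.110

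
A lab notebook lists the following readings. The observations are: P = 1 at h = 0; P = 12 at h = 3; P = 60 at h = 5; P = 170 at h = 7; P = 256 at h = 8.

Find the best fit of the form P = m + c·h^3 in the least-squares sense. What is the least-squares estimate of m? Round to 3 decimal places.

The normal system XᵀX·[m, c]ᵀ = XᵀP is [[5, 1007]; [1007, 396147]]·[m, c]ᵀ = [499, 197206]ᵀ.
Eliminating c: 396147·(row 1) − 1007·(row 2) gives 966686·m = 396147·499 − 1007·197206 = -909089, so m = -909089/966686.
Then c = (197206 − 1007·(-909089/966686))/396147 = 483537/966686.

m = -0.940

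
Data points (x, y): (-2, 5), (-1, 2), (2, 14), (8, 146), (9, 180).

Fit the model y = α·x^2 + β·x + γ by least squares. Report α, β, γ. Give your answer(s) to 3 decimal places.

α = 1.947, β = 2.319, γ = 1.995

Compute the Gram sums: Σx^2·x^2 = 10690, Σx^2·x = 1240, Σx^2 = 154, Σx·x = 154, Σx = 16, Σ1 = 5.
For Mᵀy: Σx^2·y = 24002, Σx·y = 2804, Σy = 347.
Row-reducing yields α = 43026/22093, β = 51242/22093, γ = 44079/22093.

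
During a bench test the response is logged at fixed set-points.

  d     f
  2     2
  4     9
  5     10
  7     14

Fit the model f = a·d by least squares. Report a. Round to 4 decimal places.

a = 2.0000

From the data, Σd·d = 94.
Right-hand side: Σd·f = 188.
AᵀA·[a]ᵀ = Aᵀf becomes [[94]]·[a]ᵀ = [188]ᵀ.
a = 188/94 = 2.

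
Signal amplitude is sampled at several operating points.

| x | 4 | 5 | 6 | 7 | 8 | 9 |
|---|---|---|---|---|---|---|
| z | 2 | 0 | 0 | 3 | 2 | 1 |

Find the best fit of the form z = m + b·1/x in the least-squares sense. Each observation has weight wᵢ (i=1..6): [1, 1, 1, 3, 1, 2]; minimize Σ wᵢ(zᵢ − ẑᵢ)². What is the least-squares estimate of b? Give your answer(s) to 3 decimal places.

b = -3.836

With design matrix M, MᵀWM = [[9, 3509/2520]; [3509/2520, 1472141/6350400]] and MᵀWz = [15, 569/252]ᵀ.
Eliminating b: (1472141/6350400)·(row 1) − (3509/2520)·(row 2) gives (234047/1587600)·m = (1472141/6350400)·15 − (3509/2520)·(569/252) = 423181/1270080, so m = 192355/85108.
Then b = ((569/252) − (3509/2520)·(192355/85108))/(1472141/6350400) = -897750/234047.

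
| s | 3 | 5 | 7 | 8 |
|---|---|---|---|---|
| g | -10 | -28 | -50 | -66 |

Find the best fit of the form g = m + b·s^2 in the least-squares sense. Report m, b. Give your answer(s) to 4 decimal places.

m = -1.6735, b = -1.0021

From the data, Σ1 = 4, Σs^2 = 147, Σs^2·s^2 = 7203.
Right-hand side: Σg = -154, Σs^2·g = -7464.
Normal equations: [[4, 147]; [147, 7203]]·[m, b]ᵀ = [-154, -7464]ᵀ.
det = 4·7203 − 147² = 7203.
m = ((-154)·7203 − 147·(-7464))/7203 = -82/49; b = (4·(-7464) − 147·(-154))/7203 = -2406/2401.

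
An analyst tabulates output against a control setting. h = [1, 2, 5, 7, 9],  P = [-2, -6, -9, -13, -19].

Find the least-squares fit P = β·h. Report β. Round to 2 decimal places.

Forming XᵀX = [[160]] and XᵀP = [-321]ᵀ gives XᵀX·[β]ᵀ = XᵀP.
Hence β = -321 / 160 ≈ -2.00625.

β = -2.01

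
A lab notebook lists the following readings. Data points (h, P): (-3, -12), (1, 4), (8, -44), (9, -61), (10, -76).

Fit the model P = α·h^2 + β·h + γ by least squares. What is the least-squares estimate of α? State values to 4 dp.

AᵀA·[α, β, γ]ᵀ = AᵀP reads: 20739·α + 2215·β + 255·γ = -15461;  2215·α + 255·β + 25·γ = -1621;  255·α + 25·β + 5·γ = -189.
(Σh^2·h^2 = 20739, Σh^2·h = 2215, Σh^2 = 255, Σh·h = 255, Σh = 25, Σ1 = 5, Σh^2·P = -15461, Σh·P = -1621, ΣP = -189.)
Solving the 3×3 system (Gaussian elimination) gives α = -6071/6091, β = 61124/30455, γ = 91286/30455.

α = -0.9967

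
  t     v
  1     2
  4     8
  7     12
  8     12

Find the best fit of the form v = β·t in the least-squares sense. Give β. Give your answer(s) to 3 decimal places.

β = 1.646

Entries of XᵀX: Σt·t = 130.
Moment sums: Σt·v = 214.
So XᵀX·[β]ᵀ = Xᵀv: [[130]]·[β]ᵀ = [214]ᵀ.
Hence β = 214 / 130 ≈ 1.64615.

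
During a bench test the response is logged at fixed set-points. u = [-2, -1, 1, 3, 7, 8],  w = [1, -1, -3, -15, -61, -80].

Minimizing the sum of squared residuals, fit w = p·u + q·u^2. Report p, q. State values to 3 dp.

p = -1.939, q = -0.993

Entries of XᵀX: Σu·u = 128, Σu·u^2 = 874, Σu^2·u^2 = 6596.
And Σu·w = -1116, Σu^2·w = -8244.
Normal equations: [[128, 874]; [874, 6596]]·[p, q]ᵀ = [-1116, -8244]ᵀ.
Determinant 128·6596 − 874² = 80412.
p = ((-1116)·6596 − 874·(-8244))/80412 = -12990/6701; q = (128·(-8244) − 874·(-1116))/80412 = -6654/6701.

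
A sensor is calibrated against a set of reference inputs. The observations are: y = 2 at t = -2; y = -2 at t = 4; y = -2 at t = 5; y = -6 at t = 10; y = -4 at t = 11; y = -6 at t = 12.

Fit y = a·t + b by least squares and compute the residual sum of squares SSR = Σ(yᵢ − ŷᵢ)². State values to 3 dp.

Forming MᵀM = [[410, 40]; [40, 6]] and Mᵀy = [-198, -18]ᵀ gives MᵀM·[a, b]ᵀ = Mᵀy.
Δ = 410·6 − 40² = 860.
a = ((-198)·6 − 40·(-18))/860 = -117/215; b = (410·(-18) − 40·(-198))/860 = 27/43.
Residuals: 61/215, -97/215, 4/43, -51/43, 292/215, -21/215; SSR = 764/215.

SSR = 3.553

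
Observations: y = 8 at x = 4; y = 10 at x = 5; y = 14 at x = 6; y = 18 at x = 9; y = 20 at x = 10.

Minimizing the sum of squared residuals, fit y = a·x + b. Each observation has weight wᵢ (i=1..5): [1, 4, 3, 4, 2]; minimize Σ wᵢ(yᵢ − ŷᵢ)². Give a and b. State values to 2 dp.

Compute the Gram sums: Σwᵢ·x·x = 748, Σwᵢ·x = 98, Σwᵢ·1 = 14.
Right-hand side: Σwᵢ·x·y = 1532, Σwᵢ·y = 202.
MᵀWM·[a, b]ᵀ = MᵀWy becomes [[748, 98]; [98, 14]]·[a, b]ᵀ = [1532, 202]ᵀ.
Δ = 748·14 − 98² = 868.
a = (1532·14 − 98·202)/868 = 59/31; b = (748·202 − 98·1532)/868 = 240/217.

a = 1.90, b = 1.11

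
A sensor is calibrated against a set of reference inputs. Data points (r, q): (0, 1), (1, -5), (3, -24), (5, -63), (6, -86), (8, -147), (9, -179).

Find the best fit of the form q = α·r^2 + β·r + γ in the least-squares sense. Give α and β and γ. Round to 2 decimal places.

α = -1.87, β = -3.29, γ = 0.99

Compute the Gram sums: Σr^2·r^2 = 12660, Σr^2·r = 1610, Σr^2 = 216, Σr·r = 216, Σr = 32, Σ1 = 7.
Right-hand side: Σr^2·q = -28799, Σr·q = -3695, Σq = -503.
So MᵀM·[α, β, γ]ᵀ = Mᵀq: [[12660, 1610, 216]; [1610, 216, 32]; [216, 32, 7]]·[α, β, γ]ᵀ = [-28799, -3695, -503]ᵀ.
Solving the 3×3 system (Gaussian elimination) gives α = -198847/106162, β = -349429/106162, γ = 52371/53081.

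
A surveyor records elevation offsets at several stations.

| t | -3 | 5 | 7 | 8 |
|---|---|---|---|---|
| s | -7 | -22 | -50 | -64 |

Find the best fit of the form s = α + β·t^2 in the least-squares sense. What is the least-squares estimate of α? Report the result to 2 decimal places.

Setting ∂/∂α … = 0 gives: 4·α + 147·β = -143;  147·α + 7203·β = -7159.
(Σ1 = 4, Σt^2 = 147, Σt^2·t^2 = 7203, Σs = -143, Σt^2·s = -7159.)
Δ = 4·7203 − 147² = 7203.
α = ((-143)·7203 − 147·(-7159))/7203 = 152/49; β = (4·(-7159) − 147·(-143))/7203 = -7615/7203.

α = 3.10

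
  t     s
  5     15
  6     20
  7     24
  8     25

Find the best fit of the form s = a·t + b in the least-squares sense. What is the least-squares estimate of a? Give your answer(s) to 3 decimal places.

XᵀX·[a, b]ᵀ = Xᵀs reads: 174·a + 26·b = 563;  26·a + 4·b = 84.
det = 174·4 − 26² = 20.
a = (563·4 − 26·84)/20 = 17/5; b = (174·84 − 26·563)/20 = -11/10.

a = 3.400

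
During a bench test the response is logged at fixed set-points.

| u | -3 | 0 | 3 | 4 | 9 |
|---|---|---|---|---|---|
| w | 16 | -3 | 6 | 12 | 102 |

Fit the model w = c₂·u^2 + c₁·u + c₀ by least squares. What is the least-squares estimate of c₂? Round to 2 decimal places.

AᵀA·[c₂, c₁, c₀]ᵀ = Aᵀw reads: 6979·c₂ + 793·c₁ + 115·c₀ = 8652;  793·c₂ + 115·c₁ + 13·c₀ = 936;  115·c₂ + 13·c₁ + 5·c₀ = 133.
(Σu^2·u^2 = 6979, Σu^2·u = 793, Σu^2 = 115, Σu·u = 115, Σu = 13, Σ1 = 5, Σu^2·w = 8652, Σu·w = 936, Σw = 133.)
Inverting the 3×3 Gram matrix, [c₂, c₁, c₀]ᵀ = [67747/44952, -85423/44952, -23393/7492]ᵀ.

c₂ = 1.51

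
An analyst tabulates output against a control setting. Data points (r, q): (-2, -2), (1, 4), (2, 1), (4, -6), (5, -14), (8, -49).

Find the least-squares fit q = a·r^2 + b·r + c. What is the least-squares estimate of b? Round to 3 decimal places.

b = 1.156

Setting ∂/∂a … = 0 gives: 5010·a + 702·b + 114·c = -3582;  702·a + 114·b + 18·c = -476;  114·a + 18·b + 6·c = -66.
Row-reducing yields a = -55/57, b = 659/570, c = 2203/570.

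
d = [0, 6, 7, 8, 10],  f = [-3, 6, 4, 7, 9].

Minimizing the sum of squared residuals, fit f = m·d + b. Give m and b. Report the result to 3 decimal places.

m = 1.187, b = -2.757

Compute the Gram sums: Σd·d = 249, Σd = 31, Σ1 = 5.
For Mᵀf: Σd·f = 210, Σf = 23.
MᵀM·[m, b]ᵀ = Mᵀf becomes [[249, 31]; [31, 5]]·[m, b]ᵀ = [210, 23]ᵀ.
Eliminating b: 5·(row 1) − 31·(row 2) gives 284·m = 5·210 − 31·23 = 337, so m = 337/284.
Then b = (23 − 31·(337/284))/5 = -783/284.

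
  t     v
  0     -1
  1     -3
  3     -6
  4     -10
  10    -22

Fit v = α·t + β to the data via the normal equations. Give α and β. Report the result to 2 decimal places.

α = -2.12, β = -0.76

Sums needed: Σt·t = 126, Σt = 18, Σ1 = 5.
And Σt·v = -281, Σv = -42.
Normal equations: [[126, 18]; [18, 5]]·[α, β]ᵀ = [-281, -42]ᵀ.
Eliminating β: 5·(row 1) − 18·(row 2) gives 306·α = 5·(-281) − 18·(-42) = -649, so α = -649/306.
Then β = ((-42) − 18·(-649/306))/5 = -13/17.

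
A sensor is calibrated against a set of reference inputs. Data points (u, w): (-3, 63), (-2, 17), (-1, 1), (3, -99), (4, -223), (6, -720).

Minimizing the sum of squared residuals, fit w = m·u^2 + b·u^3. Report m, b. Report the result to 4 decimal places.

Sums needed: Σu^2·u^2 = 1731, Σu^2·u^3 = 8767, Σu^3·u^3 = 52275.
Right-hand side: Σu^2·w = -29743, Σu^3·w = -174303.
Normal equations: [[1731, 8767]; [8767, 52275]]·[m, b]ᵀ = [-29743, -174303]ᵀ.
Eliminating b: 52275·(row 1) − 8767·(row 2) gives 13627736·m = 52275·(-29743) − 8767·(-174303) = -26700924, so m = -6675231/3406934.
Then b = ((-174303) − 8767·(-6675231/3406934))/52275 = -10240403/3406934.

m = -1.9593, b = -3.0058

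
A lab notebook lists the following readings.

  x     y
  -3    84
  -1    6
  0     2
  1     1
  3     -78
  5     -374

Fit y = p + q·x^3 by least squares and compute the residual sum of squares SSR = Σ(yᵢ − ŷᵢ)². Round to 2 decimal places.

SSR = 2.36

The normal equations are: 6·p + 125·q = -359;  125·p + 17085·q = -51129.
(Σ1 = 6, Σx^3 = 125, Σx^3·x^3 = 17085, Σy = -359, Σx^3·y = -51129.)
Eliminating q: 17085·(row 1) − 125·(row 2) gives 86885·p = 17085·(-359) − 125·(-51129) = 257610, so p = 51522/17377.
Then q = ((-51129) − 125·(51522/17377))/17085 = -261899/86885.
Residuals: -30543/86885, 1801/86885, -16768/17377, 91174/86885, 36633/86885, -3045/17377; SSR = 205464/86885.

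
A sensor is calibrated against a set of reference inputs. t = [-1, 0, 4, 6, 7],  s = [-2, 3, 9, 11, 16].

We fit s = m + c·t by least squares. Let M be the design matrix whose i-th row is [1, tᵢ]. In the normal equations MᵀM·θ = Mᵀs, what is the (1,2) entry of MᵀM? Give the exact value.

16

Row 1 ↔ basis 1, column 2 ↔ basis t, so (MᵀM)_{1,2} = Σᵢ t = (1)·(-1) + (1)·(0) + (1)·(4) + (1)·(6) + (1)·(7) = 16.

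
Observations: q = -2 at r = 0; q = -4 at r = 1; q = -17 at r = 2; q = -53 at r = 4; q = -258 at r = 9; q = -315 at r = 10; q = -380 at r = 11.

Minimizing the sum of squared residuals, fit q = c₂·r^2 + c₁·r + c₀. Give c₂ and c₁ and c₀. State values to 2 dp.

c₂ = -3.04, c₁ = -1.01, c₀ = -1.39

Sums needed: Σr^2·r^2 = 31475, Σr^2·r = 3133, Σr^2 = 323, Σr·r = 323, Σr = 37, Σ1 = 7.
For Aᵀq: Σr^2·q = -99298, Σr·q = -9902, Σq = -1029.
So AᵀA·[c₂, c₁, c₀]ᵀ = Aᵀq: [[31475, 3133, 323]; [3133, 323, 37]; [323, 37, 7]]·[c₂, c₁, c₀]ᵀ = [-99298, -9902, -1029]ᵀ.
Inverting the 3×3 Gram matrix, [c₂, c₁, c₀]ᵀ = [-70001/23024, -23187/23024, -15961/11512]ᵀ.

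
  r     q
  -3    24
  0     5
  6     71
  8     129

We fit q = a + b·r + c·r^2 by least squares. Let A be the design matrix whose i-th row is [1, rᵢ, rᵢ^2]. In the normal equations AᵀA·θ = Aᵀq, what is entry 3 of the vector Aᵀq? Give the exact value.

11028

Entry 3 ↔ basis r^2, so (Aᵀq)_{3} = Σᵢ (r^2)·qᵢ = (9)·(24) + (0)·(5) + (36)·(71) + (64)·(129) = 11028.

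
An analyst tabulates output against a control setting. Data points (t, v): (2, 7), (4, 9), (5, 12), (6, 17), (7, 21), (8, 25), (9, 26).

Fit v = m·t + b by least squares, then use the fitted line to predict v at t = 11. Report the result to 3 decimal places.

XᵀX·[m, b]ᵀ = Xᵀv reads: 275·m + 41·b = 793;  41·m + 7·b = 117.
det = 275·7 − 41² = 244.
m = (793·7 − 41·117)/244 = 377/122; b = (275·117 − 41·793)/244 = -169/122.
At t = 11: v̂ = (377/122)·(11) + (-169/122)·(1) = 1989/61.

v̂ = 32.607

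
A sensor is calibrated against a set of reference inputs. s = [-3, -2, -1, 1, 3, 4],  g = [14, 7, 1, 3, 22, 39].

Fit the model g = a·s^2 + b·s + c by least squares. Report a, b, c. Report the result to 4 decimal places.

a = 2.0766, b = 1.2898, c = 0.0595

Sums needed: Σs^2·s^2 = 436, Σs^2·s = 56, Σs^2 = 40, Σs·s = 40, Σs = 2, Σ1 = 6.
And Σs^2·g = 980, Σs·g = 168, Σg = 86.
MᵀM·[a, b, c]ᵀ = Mᵀg becomes [[436, 56, 40]; [56, 40, 2]; [40, 2, 6]]·[a, b, c]ᵀ = [980, 168, 86]ᵀ.
Row-reducing yields a = 3769/1815, b = 2341/1815, c = 36/605.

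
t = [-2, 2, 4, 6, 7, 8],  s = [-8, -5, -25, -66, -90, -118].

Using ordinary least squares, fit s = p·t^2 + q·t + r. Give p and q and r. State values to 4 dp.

p = -1.9924, q = 0.8888, r = 1.7437

Sums needed: Σt^2·t^2 = 8081, Σt^2·t = 1135, Σt^2 = 173, Σt·t = 173, Σt = 25, Σ1 = 6.
Right-hand side: Σt^2·s = -14790, Σt·s = -2064, Σs = -312.
XᵀX·[p, q, r]ᵀ = Xᵀs becomes [[8081, 1135, 173]; [1135, 173, 25]; [173, 25, 6]]·[p, q, r]ᵀ = [-14790, -2064, -312]ᵀ.
Row-reducing yields p = -11771/5908, q = 5251/5908, r = 5151/2954.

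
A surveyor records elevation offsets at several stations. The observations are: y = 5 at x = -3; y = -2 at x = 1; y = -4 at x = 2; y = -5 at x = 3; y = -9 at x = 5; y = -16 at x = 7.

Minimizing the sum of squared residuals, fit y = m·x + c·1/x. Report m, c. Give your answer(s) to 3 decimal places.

m = -2.072, c = 0.660

Setting ∂/∂m … = 0 gives: 97·m + 6·c = -197;  6·m + (67589/44100)·c = -1199/105.
(Σx·x = 97, Σx·1/x = 6, Σ1/x·1/x = 67589/44100, Σx·y = -197, Σ1/x·y = -1199/105.)
Eliminating c: (67589/44100)·(row 1) − 6·(row 2) gives (4968533/44100)·m = (67589/44100)·(-197) − 6·(-1199/105) = -10293553/44100, so m = -10293553/4968533.
Then c = ((-1199/105) − 6·(-10293553/4968533))/(67589/44100) = 3278940/4968533.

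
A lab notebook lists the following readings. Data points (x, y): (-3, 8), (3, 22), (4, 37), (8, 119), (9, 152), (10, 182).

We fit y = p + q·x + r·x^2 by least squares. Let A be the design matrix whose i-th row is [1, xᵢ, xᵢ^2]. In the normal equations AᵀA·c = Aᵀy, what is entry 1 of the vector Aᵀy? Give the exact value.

Entry 1 ↔ basis 1, so (Aᵀy)_{1} = Σᵢ yᵢ = (1)·(8) + (1)·(22) + (1)·(37) + (1)·(119) + (1)·(152) + (1)·(182) = 520.

520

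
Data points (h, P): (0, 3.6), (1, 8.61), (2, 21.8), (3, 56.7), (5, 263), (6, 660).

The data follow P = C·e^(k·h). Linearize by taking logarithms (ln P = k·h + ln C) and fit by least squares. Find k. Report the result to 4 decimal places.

With ln Pᵢ as the transformed response and hᵢ as the regressor:
Over the data: Σh = 17.0000, Σ(h)² = 75.0000, Σln P = 22.6179, Σh·ln P = 87.2443.
Normal system: [[75.0000, 17.0000]; [17.0000, 6]]·[k, ln C]ᵀ = [87.2443, 22.6179]ᵀ.
Δ = 75.0000·6 − (17.0000)² = 161.0000; k = (87.2443·6 − 17.0000·22.6179)/161.0000 = 0.86311, ln C = (75.0000·22.6179 − 17.0000·87.2443)/161.0000 = 1.32418.

k = 0.8631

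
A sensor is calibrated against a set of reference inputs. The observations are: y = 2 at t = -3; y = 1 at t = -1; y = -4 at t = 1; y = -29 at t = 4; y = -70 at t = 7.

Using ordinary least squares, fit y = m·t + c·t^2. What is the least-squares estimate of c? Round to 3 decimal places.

Normal-equation sums: Σt·t = 76, Σt·t^2 = 380, Σt^2·t^2 = 2740.
For Mᵀy: Σt·y = -617, Σt^2·y = -3879.
Eliminating c: 2740·(row 1) − 380·(row 2) gives 63840·m = 2740·(-617) − 380·(-3879) = -216560, so m = -2707/798.
Then c = ((-3879) − 380·(-2707/798))/2740 = -397/420.

c = -0.945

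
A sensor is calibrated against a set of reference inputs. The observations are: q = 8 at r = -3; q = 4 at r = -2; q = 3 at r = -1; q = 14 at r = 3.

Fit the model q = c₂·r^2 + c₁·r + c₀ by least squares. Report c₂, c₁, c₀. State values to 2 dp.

Sums needed: Σr^2·r^2 = 179, Σr^2·r = -9, Σr^2 = 23, Σr·r = 23, Σr = -3, Σ1 = 4.
And Σr^2·q = 217, Σr·q = 7, Σq = 29.
AᵀA·[c₂, c₁, c₀]ᵀ = Aᵀq becomes [[179, -9, 23]; [-9, 23, -3]; [23, -3, 4]]·[c₂, c₁, c₀]ᵀ = [217, 7, 29]ᵀ.
Solving the 3×3 system (Gaussian elimination) gives c₂ = 1611/1804, c₁ = 169/164, c₀ = 2605/902.

c₂ = 0.89, c₁ = 1.03, c₀ = 2.89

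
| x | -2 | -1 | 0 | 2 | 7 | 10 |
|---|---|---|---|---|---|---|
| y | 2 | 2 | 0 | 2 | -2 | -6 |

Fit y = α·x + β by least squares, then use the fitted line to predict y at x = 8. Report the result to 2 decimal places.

ŷ = -3.60

Normal-equation sums: Σx·x = 158, Σx = 16, Σ1 = 6.
For Aᵀy: Σx·y = -76, Σy = -2.
Normal equations: [[158, 16]; [16, 6]]·[α, β]ᵀ = [-76, -2]ᵀ.
det = 158·6 − 16² = 692.
α = ((-76)·6 − 16·(-2))/692 = -106/173; β = (158·(-2) − 16·(-76))/692 = 225/173.
At x = 8: ŷ = (-106/173)·(8) + (225/173)·(1) = -623/173.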